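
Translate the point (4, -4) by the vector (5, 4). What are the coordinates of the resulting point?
(9, 0)

Translation by (5, 4):
x' = 4 + 5 = 9
y' = -4 + 4 = 0
Homogeneous matrix: [[1, 0, 5], [0, 1, 4], [0, 0, 1]]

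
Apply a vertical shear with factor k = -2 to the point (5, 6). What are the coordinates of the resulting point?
(5, -4)

Shear matrix for vertical shear with factor k = -2:
[[1, 0], [-2, 1]]
Result: (5, 6) → (5, -4)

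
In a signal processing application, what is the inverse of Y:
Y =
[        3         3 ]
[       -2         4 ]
det(Y) = 18
Y⁻¹ =
[      2/9      -1/6 ]
[      1/9       1/6 ]

For a 2×2 matrix Y = [[a, b], [c, d]] with det(Y) ≠ 0, Y⁻¹ = (1/det(Y)) * [[d, -b], [-c, a]].
det(Y) = (3)*(4) - (3)*(-2) = 12 + 6 = 18.
Y⁻¹ = (1/18) * [[4, -3], [2, 3]].
Dividing each entry by 18 and reducing:
Y⁻¹ =
[      2/9      -1/6 ]
[      1/9       1/6 ]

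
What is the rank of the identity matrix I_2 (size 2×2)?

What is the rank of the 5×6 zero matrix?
rank(I_2) = 2, rank(0) = 0

The identity I_2 has 2 columns that are the standard basis vectors e_1, …, e_2. These are linearly independent, so all 2 columns are pivots and rank(I_2) = 2.
The 5×6 zero matrix has every entry zero, so every row is the zero row and there are no pivots; rank(0) = 0.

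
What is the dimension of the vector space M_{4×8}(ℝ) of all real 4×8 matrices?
Dimension = 32

A real 4×8 matrix is determined by its 4·8 = 32 independent entries.
A standard basis is {E_ij : 1 ≤ i ≤ 4, 1 ≤ j ≤ 8}, where E_ij has a 1 in position (i, j) and 0 elsewhere — there are 32 such matrices, and they are linearly independent and span M_{4×8}(ℝ).
Therefore dim(M_{4×8}(ℝ)) = 32.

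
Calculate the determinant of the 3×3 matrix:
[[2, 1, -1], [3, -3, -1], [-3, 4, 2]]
-10

Expansion along first row:
det = 2·det([[-3,-1],[4,2]]) - 1·det([[3,-1],[-3,2]]) + -1·det([[3,-3],[-3,4]])
    = 2·(-3·2 - -1·4) - 1·(3·2 - -1·-3) + -1·(3·4 - -3·-3)
    = 2·-2 - 1·3 + -1·3
    = -4 + -3 + -3 = -10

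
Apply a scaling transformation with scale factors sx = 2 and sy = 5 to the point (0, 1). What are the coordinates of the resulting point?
(0, 5)

Scaling matrix:
[[2, 0], [0, 5]]
Result: (0 × 2, 1 × 5) = (0, 5)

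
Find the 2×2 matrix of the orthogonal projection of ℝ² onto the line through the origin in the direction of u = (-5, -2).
[[25/29, 10/29], [10/29, 4/29]]

The orthogonal projection onto the line spanned by a nonzero vector u = (a, b) has matrix P = (u uᵀ) / (uᵀ u) = (1/(a² + b²)) · [[a², ab], [ab, b²]].
Here u = (-5, -2), so a² + b² = 25 + 4 = 29.
P = (1/29) · [[25, 10], [10, 4]] = [[25/29, 10/29], [10/29, 4/29]].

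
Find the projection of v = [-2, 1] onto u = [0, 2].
[0, 1]

The projection of v onto u is proj_u(v) = ((v·u) / (u·u)) · u.
v·u = (-2)*(0) + (1)*(2) = 2.
u·u = (0)*(0) + (2)*(2) = 4.
coefficient = 2 / 4 = 1/2.
proj_u(v) = 1/2 · [0, 2] = [0, 1].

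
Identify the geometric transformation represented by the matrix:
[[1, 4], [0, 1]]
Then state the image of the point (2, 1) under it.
horizontal shear with factor 4; image of (2, 1) is (6, 1)

The matrix [[1, k], [0, 1]] sends (x, y) to (x + 4y, y), leaving the y-coordinate fixed: a horizontal shear.
The matrix [[1, 4], [0, 1]] represents: horizontal shear with factor 4.
Applying it to (2, 1): [1·2 + 4·1, 0·2 + 1·1] = (6, 1).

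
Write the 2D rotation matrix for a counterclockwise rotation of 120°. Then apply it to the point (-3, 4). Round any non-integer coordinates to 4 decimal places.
R = [[-1/2, -√3/2], [√3/2, -1/2]]; R·(-3, 4) = (-1.9641, -4.5981)

Rotation matrix formula: R(θ) = [[cos θ, -sin θ], [sin θ, cos θ]]
For θ = 120°:
cos(120°) = -1/2
sin(120°) = √3/2
R = [[-1/2, -√3/2], [√3/2, -1/2]]
Apply to (-3, 4): [-1/2·-3 + (-√3/2)·4, √3/2·-3 + -1/2·4] = (-1.9641, -4.5981)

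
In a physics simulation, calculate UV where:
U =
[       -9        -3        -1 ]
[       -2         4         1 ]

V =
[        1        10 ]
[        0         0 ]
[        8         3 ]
UV =
[      -17       -93 ]
[        6       -17 ]

Matrix multiplication: (UV)[i][j] = sum over k of U[i][k] * V[k][j].
  (UV)[0][0] = (-9)*(1) + (-3)*(0) + (-1)*(8) = -17
  (UV)[0][1] = (-9)*(10) + (-3)*(0) + (-1)*(3) = -93
  (UV)[1][0] = (-2)*(1) + (4)*(0) + (1)*(8) = 6
  (UV)[1][1] = (-2)*(10) + (4)*(0) + (1)*(3) = -17
UV =
[      -17       -93 ]
[        6       -17 ]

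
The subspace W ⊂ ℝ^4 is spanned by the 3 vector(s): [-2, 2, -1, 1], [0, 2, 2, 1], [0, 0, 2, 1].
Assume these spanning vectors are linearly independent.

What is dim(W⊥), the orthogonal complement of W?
dim(W⊥) = 1

For any subspace W of ℝ^n, dim(W) + dim(W⊥) = n (the whole-space dimension).
Here the given 3 vectors are linearly independent, so dim(W) = 3.
Thus dim(W⊥) = n - dim(W) = 4 - 3 = 1.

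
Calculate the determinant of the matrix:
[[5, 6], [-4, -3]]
9

For a 2×2 matrix [[a, b], [c, d]], det = ad - bc
det = (5)(-3) - (6)(-4) = -15 - -24 = 9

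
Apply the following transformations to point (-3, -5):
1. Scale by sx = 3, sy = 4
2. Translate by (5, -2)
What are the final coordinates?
(-4, -22)

Step 1: Scale (-3, -5) by (sx, sy) = (3, 4) → (-9, -20)
Step 2: Translate by (5, -2) → (-4, -22)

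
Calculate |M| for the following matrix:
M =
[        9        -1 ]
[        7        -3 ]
det(M) = -20

For a 2×2 matrix [[a, b], [c, d]], det = a*d - b*c.
det(M) = (9)*(-3) - (-1)*(7) = -27 + 7 = -20.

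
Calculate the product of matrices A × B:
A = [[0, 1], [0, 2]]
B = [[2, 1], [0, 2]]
[[0, 2], [0, 4]]

Matrix multiplication:
C[0][0] = 0×2 + 1×0 = 0
C[0][1] = 0×1 + 1×2 = 2
C[1][0] = 0×2 + 2×0 = 0
C[1][1] = 0×1 + 2×2 = 4
Result: [[0, 2], [0, 4]]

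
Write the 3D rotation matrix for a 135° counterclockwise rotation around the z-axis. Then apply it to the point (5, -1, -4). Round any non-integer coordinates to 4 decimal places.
R = [[-√2/2, -√2/2, 0], [√2/2, -√2/2, 0], [0, 0, 1]]; R·(5, -1, -4) = (-2.8284, 4.2426, -4.0000)

Rotation matrix for 135° around z-axis:
cos(135°) = -√2/2, sin(135°) = √2/2
R = [[-√2/2, -√2/2, 0], [√2/2, -√2/2, 0], [0, 0, 1]]
Apply to (5, -1, -4): R·[5, -1, -4]ᵀ = (-2.8284, 4.2426, -4.0000)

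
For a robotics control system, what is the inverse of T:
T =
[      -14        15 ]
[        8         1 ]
det(T) = -134
T⁻¹ =
[   -1/134    15/134 ]
[     4/67      7/67 ]

For a 2×2 matrix T = [[a, b], [c, d]] with det(T) ≠ 0, T⁻¹ = (1/det(T)) * [[d, -b], [-c, a]].
det(T) = (-14)*(1) - (15)*(8) = -14 - 120 = -134.
T⁻¹ = (1/-134) * [[1, -15], [-8, -14]].
Dividing each entry by -134 and reducing:
T⁻¹ =
[   -1/134    15/134 ]
[     4/67      7/67 ]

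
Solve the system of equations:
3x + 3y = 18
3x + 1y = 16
x = 5, y = 1

Use elimination (row reduction):
Equation 1: 3x + 3y = 18.
Equation 2: 3x + 1y = 16.
Multiply Eq1 by 3 and Eq2 by 3: 9x + 9y = 54;  9x + 3y = 48.
Subtract: (-6)y = -6, so y = 1.
Back-substitute into Eq1: 3x + 3*(1) = 18, so x = 5.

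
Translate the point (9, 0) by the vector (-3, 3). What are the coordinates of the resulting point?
(6, 3)

Translation by (-3, 3):
x' = 9 + -3 = 6
y' = 0 + 3 = 3
Homogeneous matrix: [[1, 0, -3], [0, 1, 3], [0, 0, 1]]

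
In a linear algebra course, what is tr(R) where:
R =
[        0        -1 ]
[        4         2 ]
tr(R) = 0 + 2 = 2

The trace of a square matrix is the sum of its diagonal entries.
Diagonal entries of R: R[0][0] = 0, R[1][1] = 2.
tr(R) = 0 + 2 = 2.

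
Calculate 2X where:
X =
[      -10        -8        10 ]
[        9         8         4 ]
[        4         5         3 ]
2X =
[      -20       -16        20 ]
[       18        16         8 ]
[        8        10         6 ]

Scalar multiplication is elementwise: (2X)[i][j] = 2 * X[i][j].
  (2X)[0][0] = 2 * (-10) = -20
  (2X)[0][1] = 2 * (-8) = -16
  (2X)[0][2] = 2 * (10) = 20
  (2X)[1][0] = 2 * (9) = 18
  (2X)[1][1] = 2 * (8) = 16
  (2X)[1][2] = 2 * (4) = 8
  (2X)[2][0] = 2 * (4) = 8
  (2X)[2][1] = 2 * (5) = 10
  (2X)[2][2] = 2 * (3) = 6
2X =
[      -20       -16        20 ]
[       18        16         8 ]
[        8        10         6 ]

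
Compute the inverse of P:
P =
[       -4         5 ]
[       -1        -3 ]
det(P) = 17
P⁻¹ =
[    -3/17     -5/17 ]
[     1/17     -4/17 ]

For a 2×2 matrix P = [[a, b], [c, d]] with det(P) ≠ 0, P⁻¹ = (1/det(P)) * [[d, -b], [-c, a]].
det(P) = (-4)*(-3) - (5)*(-1) = 12 + 5 = 17.
P⁻¹ = (1/17) * [[-3, -5], [1, -4]].
Dividing each entry by 17 and reducing:
P⁻¹ =
[    -3/17     -5/17 ]
[     1/17     -4/17 ]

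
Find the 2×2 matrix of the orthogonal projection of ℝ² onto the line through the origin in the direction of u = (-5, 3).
[[25/34, -15/34], [-15/34, 9/34]]

The orthogonal projection onto the line spanned by a nonzero vector u = (a, b) has matrix P = (u uᵀ) / (uᵀ u) = (1/(a² + b²)) · [[a², ab], [ab, b²]].
Here u = (-5, 3), so a² + b² = 25 + 9 = 34.
P = (1/34) · [[25, -15], [-15, 9]] = [[25/34, -15/34], [-15/34, 9/34]].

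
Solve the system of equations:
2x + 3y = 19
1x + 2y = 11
x = 5, y = 3

Use elimination (row reduction):
Equation 1: 2x + 3y = 19.
Equation 2: 1x + 2y = 11.
Multiply Eq1 by 1 and Eq2 by 2: 2x + 3y = 19;  2x + 4y = 22.
Subtract: (1)y = 3, so y = 3.
Back-substitute into Eq1: 2x + 3*(3) = 19, so x = 5.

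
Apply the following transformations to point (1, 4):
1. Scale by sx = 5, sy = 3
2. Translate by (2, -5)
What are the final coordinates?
(7, 7)

Step 1: Scale (1, 4) by (sx, sy) = (5, 3) → (5, 12)
Step 2: Translate by (2, -5) → (7, 7)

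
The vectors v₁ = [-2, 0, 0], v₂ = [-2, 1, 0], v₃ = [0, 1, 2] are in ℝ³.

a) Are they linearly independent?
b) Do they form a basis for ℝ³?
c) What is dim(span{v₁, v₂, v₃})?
Yes independent, yes basis, dim = 3

Stack v₁, v₂, v₃ as rows of a 3×3 matrix.
[[-2, 0, 0]; [-2, 1, 0]; [0, 1, 2]] is already lower triangular with nonzero diagonal entries (-2, 1, 2), so its determinant is the product of the diagonal entries, det = (-2)·(1)·(2) = -4 ≠ 0, and the rows are linearly independent.
Three linearly independent vectors in ℝ³ form a basis for ℝ³, so dim(span{v₁,v₂,v₃}) = 3.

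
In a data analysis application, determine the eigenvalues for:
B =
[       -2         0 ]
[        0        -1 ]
λ = -2, -1

Solve det(B - λI) = 0. For a 2×2 matrix the characteristic equation is λ² - (trace)λ + det = 0.
trace(B) = a + d = -2 - 1 = -3.
det(B) = a*d - b*c = (-2)*(-1) - (0)*(0) = 2 - 0 = 2.
Characteristic equation: λ² - (-3)λ + (2) = 0.
Discriminant = (-3)² - 4*(2) = 9 - 8 = 1.
λ = (-3 ± √1) / 2 = (-3 ± 1) / 2 = -2, -1.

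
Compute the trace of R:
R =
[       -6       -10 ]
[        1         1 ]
tr(R) = -6 + 1 = -5

The trace of a square matrix is the sum of its diagonal entries.
Diagonal entries of R: R[0][0] = -6, R[1][1] = 1.
tr(R) = -6 + 1 = -5.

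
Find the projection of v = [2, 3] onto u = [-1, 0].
[2, 0]

The projection of v onto u is proj_u(v) = ((v·u) / (u·u)) · u.
v·u = (2)*(-1) + (3)*(0) = -2.
u·u = (-1)*(-1) + (0)*(0) = 1.
coefficient = -2 / 1 = -2.
proj_u(v) = -2 · [-1, 0] = [2, 0].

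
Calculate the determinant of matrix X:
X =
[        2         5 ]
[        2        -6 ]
det(X) = -22

For a 2×2 matrix [[a, b], [c, d]], det = a*d - b*c.
det(X) = (2)*(-6) - (5)*(2) = -12 - 10 = -22.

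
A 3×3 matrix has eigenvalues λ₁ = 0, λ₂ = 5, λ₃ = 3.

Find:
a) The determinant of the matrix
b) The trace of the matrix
det = 0, trace = 8

Two standard eigenvalue identities:
- det(A) equals the product of the eigenvalues (counted with multiplicity).
- trace(A) equals the sum of the eigenvalues.
det(A) = (0)*(5)*(3) = 0.
trace(A) = 0 + 5 + 3 = 8.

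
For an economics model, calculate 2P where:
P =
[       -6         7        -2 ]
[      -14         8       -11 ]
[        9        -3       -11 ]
2P =
[      -12        14        -4 ]
[      -28        16       -22 ]
[       18        -6       -22 ]

Scalar multiplication is elementwise: (2P)[i][j] = 2 * P[i][j].
  (2P)[0][0] = 2 * (-6) = -12
  (2P)[0][1] = 2 * (7) = 14
  (2P)[0][2] = 2 * (-2) = -4
  (2P)[1][0] = 2 * (-14) = -28
  (2P)[1][1] = 2 * (8) = 16
  (2P)[1][2] = 2 * (-11) = -22
  (2P)[2][0] = 2 * (9) = 18
  (2P)[2][1] = 2 * (-3) = -6
  (2P)[2][2] = 2 * (-11) = -22
2P =
[      -12        14        -4 ]
[      -28        16       -22 ]
[       18        -6       -22 ]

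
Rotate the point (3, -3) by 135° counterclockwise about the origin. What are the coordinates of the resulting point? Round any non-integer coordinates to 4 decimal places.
(0.0000, 4.2426)

Rotation matrix R(θ) = [[cos θ, -sin θ], [sin θ, cos θ]]; for θ = 135°:
R = [[-√2/2, -√2/2], [√2/2, -√2/2]]
Result: R × [3, -3]ᵀ = [-√2/2·3 + (-√2/2)·-3, √2/2·3 + (-√2/2)·-3]ᵀ = (0.0000, 4.2426)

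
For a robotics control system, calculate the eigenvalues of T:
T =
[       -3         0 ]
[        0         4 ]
λ = -3, 4

Solve det(T - λI) = 0. For a 2×2 matrix the characteristic equation is λ² - (trace)λ + det = 0.
trace(T) = a + d = -3 + 4 = 1.
det(T) = a*d - b*c = (-3)*(4) - (0)*(0) = -12 - 0 = -12.
Characteristic equation: λ² - (1)λ + (-12) = 0.
Discriminant = (1)² - 4*(-12) = 1 + 48 = 49.
λ = (1 ± √49) / 2 = (1 ± 7) / 2 = -3, 4.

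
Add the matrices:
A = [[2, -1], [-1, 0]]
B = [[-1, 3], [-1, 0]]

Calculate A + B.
[[1, 2], [-2, 0]]

Add corresponding elements:
(2)+(-1)=1
(-1)+(3)=2
(-1)+(-1)=-2
(0)+(0)=0
A + B = [[1, 2], [-2, 0]]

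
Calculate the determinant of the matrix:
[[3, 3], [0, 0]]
0

For a 2×2 matrix [[a, b], [c, d]], det = ad - bc
det = (3)(0) - (3)(0) = 0 - 0 = 0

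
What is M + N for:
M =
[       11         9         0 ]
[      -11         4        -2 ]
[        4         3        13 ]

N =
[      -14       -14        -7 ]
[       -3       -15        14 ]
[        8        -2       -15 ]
M + N =
[       -3        -5        -7 ]
[      -14       -11        12 ]
[       12         1        -2 ]

Matrix addition is elementwise: (M+N)[i][j] = M[i][j] + N[i][j].
  (M+N)[0][0] = (11) + (-14) = -3
  (M+N)[0][1] = (9) + (-14) = -5
  (M+N)[0][2] = (0) + (-7) = -7
  (M+N)[1][0] = (-11) + (-3) = -14
  (M+N)[1][1] = (4) + (-15) = -11
  (M+N)[1][2] = (-2) + (14) = 12
  (M+N)[2][0] = (4) + (8) = 12
  (M+N)[2][1] = (3) + (-2) = 1
  (M+N)[2][2] = (13) + (-15) = -2
M + N =
[       -3        -5        -7 ]
[      -14       -11        12 ]
[       12         1        -2 ]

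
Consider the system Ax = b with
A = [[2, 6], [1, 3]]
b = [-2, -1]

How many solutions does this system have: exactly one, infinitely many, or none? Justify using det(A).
Infinitely many solutions

det(A) = (2)*(3) - (6)*(1) = 0, so A is singular (column 2 is 3 times column 1).
b = [-2, -1] = -1 * column 1 of A, so b lies in the column space of A.
A singular matrix whose right-hand side is in its column space gives a 1-parameter family of solutions — infinitely many.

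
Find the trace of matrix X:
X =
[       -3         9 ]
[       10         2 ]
tr(X) = -3 + 2 = -1

The trace of a square matrix is the sum of its diagonal entries.
Diagonal entries of X: X[0][0] = -3, X[1][1] = 2.
tr(X) = -3 + 2 = -1.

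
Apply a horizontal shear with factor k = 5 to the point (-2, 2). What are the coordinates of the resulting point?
(8, 2)

Shear matrix for horizontal shear with factor k = 5:
[[1, 5], [0, 1]]
Result: (-2, 2) → (8, 2)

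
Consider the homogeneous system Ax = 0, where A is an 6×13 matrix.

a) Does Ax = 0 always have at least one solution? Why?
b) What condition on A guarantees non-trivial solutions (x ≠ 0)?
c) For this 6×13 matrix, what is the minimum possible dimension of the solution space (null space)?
a) Yes, x = 0 is always a solution. b) When A has linearly dependent columns (rank < n). c) Minimum nullity = 7.

a) x = 0 satisfies A·0 = 0, so the zero vector is always a solution.
b) Non-trivial solutions exist iff the columns of A are linearly dependent, equivalently rank(A) < n (the number of columns).
c) By rank-nullity, rank(A) + nullity(A) = n = 13. Since A has only 6 rows, rank(A) ≤ 6, so nullity(A) ≥ 13 - 6 = 7.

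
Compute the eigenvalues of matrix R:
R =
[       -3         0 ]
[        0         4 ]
λ = -3, 4

Solve det(R - λI) = 0. For a 2×2 matrix the characteristic equation is λ² - (trace)λ + det = 0.
trace(R) = a + d = -3 + 4 = 1.
det(R) = a*d - b*c = (-3)*(4) - (0)*(0) = -12 - 0 = -12.
Characteristic equation: λ² - (1)λ + (-12) = 0.
Discriminant = (1)² - 4*(-12) = 1 + 48 = 49.
λ = (1 ± √49) / 2 = (1 ± 7) / 2 = -3, 4.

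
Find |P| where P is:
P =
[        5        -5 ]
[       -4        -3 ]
det(P) = -35

For a 2×2 matrix [[a, b], [c, d]], det = a*d - b*c.
det(P) = (5)*(-3) - (-5)*(-4) = -15 - 20 = -35.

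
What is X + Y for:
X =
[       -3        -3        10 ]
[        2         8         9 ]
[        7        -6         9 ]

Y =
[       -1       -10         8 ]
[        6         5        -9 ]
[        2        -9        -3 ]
X + Y =
[       -4       -13        18 ]
[        8        13         0 ]
[        9       -15         6 ]

Matrix addition is elementwise: (X+Y)[i][j] = X[i][j] + Y[i][j].
  (X+Y)[0][0] = (-3) + (-1) = -4
  (X+Y)[0][1] = (-3) + (-10) = -13
  (X+Y)[0][2] = (10) + (8) = 18
  (X+Y)[1][0] = (2) + (6) = 8
  (X+Y)[1][1] = (8) + (5) = 13
  (X+Y)[1][2] = (9) + (-9) = 0
  (X+Y)[2][0] = (7) + (2) = 9
  (X+Y)[2][1] = (-6) + (-9) = -15
  (X+Y)[2][2] = (9) + (-3) = 6
X + Y =
[       -4       -13        18 ]
[        8        13         0 ]
[        9       -15         6 ]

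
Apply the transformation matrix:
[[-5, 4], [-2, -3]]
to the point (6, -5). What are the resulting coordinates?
(-50, 3)

Matrix multiplication:
[[-5, 4], [-2, -3]] × [6, -5]ᵀ
= [-5×6 + 4×-5, -2×6 + -3×-5]ᵀ
= [-50.0000, 3.0000]ᵀ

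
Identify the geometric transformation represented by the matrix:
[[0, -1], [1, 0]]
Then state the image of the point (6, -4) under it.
rotation by 90° counterclockwise; image of (6, -4) is (4, 6)

This matches the form [[cos θ, -sin θ], [sin θ, cos θ]] of a rotation matrix; reading off cos θ and sin θ gives the angle.
The matrix [[0, -1], [1, 0]] represents: rotation by 90° counterclockwise.
Applying it to (6, -4): [0·6 + -1·-4, 1·6 + 0·-4] = (4, 6).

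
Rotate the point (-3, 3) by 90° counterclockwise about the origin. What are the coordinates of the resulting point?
(-3, -3)

Rotation matrix R(θ) = [[cos θ, -sin θ], [sin θ, cos θ]]; for θ = 90°:
R = [[0, -1], [1, 0]]
Result: R × [-3, 3]ᵀ = [0·-3 + (-1)·3, 1·-3 + (0)·3]ᵀ = (-3, -3)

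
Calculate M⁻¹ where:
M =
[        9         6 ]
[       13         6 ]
det(M) = -24
M⁻¹ =
[     -1/4       1/4 ]
[    13/24      -3/8 ]

For a 2×2 matrix M = [[a, b], [c, d]] with det(M) ≠ 0, M⁻¹ = (1/det(M)) * [[d, -b], [-c, a]].
det(M) = (9)*(6) - (6)*(13) = 54 - 78 = -24.
M⁻¹ = (1/-24) * [[6, -6], [-13, 9]].
Dividing each entry by -24 and reducing:
M⁻¹ =
[     -1/4       1/4 ]
[    13/24      -3/8 ]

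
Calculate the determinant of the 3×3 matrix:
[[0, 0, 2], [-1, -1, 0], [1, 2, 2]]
-2

Expansion along first row:
det = 0·det([[-1,0],[2,2]]) - 0·det([[-1,0],[1,2]]) + 2·det([[-1,-1],[1,2]])
    = 0·(-1·2 - 0·2) - 0·(-1·2 - 0·1) + 2·(-1·2 - -1·1)
    = 0·-2 - 0·-2 + 2·-1
    = 0 + 0 + -2 = -2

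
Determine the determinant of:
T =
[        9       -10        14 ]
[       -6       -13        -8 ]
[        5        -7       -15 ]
det(T) = 4049

Expand along row 0 (cofactor expansion): det(T) = a*(e*i - f*h) - b*(d*i - f*g) + c*(d*h - e*g), where the 3×3 is [[a, b, c], [d, e, f], [g, h, i]].
Minor M_00 = (-13)*(-15) - (-8)*(-7) = 195 - 56 = 139.
Minor M_01 = (-6)*(-15) - (-8)*(5) = 90 + 40 = 130.
Minor M_02 = (-6)*(-7) - (-13)*(5) = 42 + 65 = 107.
det(T) = (9)*(139) - (-10)*(130) + (14)*(107) = 1251 + 1300 + 1498 = 4049.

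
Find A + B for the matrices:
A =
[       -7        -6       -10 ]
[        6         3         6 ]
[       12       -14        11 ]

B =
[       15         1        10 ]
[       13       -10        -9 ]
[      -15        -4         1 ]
A + B =
[        8        -5         0 ]
[       19        -7        -3 ]
[       -3       -18        12 ]

Matrix addition is elementwise: (A+B)[i][j] = A[i][j] + B[i][j].
  (A+B)[0][0] = (-7) + (15) = 8
  (A+B)[0][1] = (-6) + (1) = -5
  (A+B)[0][2] = (-10) + (10) = 0
  (A+B)[1][0] = (6) + (13) = 19
  (A+B)[1][1] = (3) + (-10) = -7
  (A+B)[1][2] = (6) + (-9) = -3
  (A+B)[2][0] = (12) + (-15) = -3
  (A+B)[2][1] = (-14) + (-4) = -18
  (A+B)[2][2] = (11) + (1) = 12
A + B =
[        8        -5         0 ]
[       19        -7        -3 ]
[       -3       -18        12 ]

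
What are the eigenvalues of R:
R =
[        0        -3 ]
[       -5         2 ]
λ = -3, 5

Solve det(R - λI) = 0. For a 2×2 matrix the characteristic equation is λ² - (trace)λ + det = 0.
trace(R) = a + d = 0 + 2 = 2.
det(R) = a*d - b*c = (0)*(2) - (-3)*(-5) = 0 - 15 = -15.
Characteristic equation: λ² - (2)λ + (-15) = 0.
Discriminant = (2)² - 4*(-15) = 4 + 60 = 64.
λ = (2 ± √64) / 2 = (2 ± 8) / 2 = -3, 5.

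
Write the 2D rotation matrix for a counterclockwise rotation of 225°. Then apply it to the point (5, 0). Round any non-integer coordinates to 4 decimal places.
R = [[-√2/2, √2/2], [-√2/2, -√2/2]]; R·(5, 0) = (-3.5355, -3.5355)

Rotation matrix formula: R(θ) = [[cos θ, -sin θ], [sin θ, cos θ]]
For θ = 225°:
cos(225°) = -√2/2
sin(225°) = -√2/2
R = [[-√2/2, √2/2], [-√2/2, -√2/2]]
Apply to (5, 0): [-√2/2·5 + (√2/2)·0, -√2/2·5 + -√2/2·0] = (-3.5355, -3.5355)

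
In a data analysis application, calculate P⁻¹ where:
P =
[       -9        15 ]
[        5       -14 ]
det(P) = 51
P⁻¹ =
[   -14/51     -5/17 ]
[    -5/51     -3/17 ]

For a 2×2 matrix P = [[a, b], [c, d]] with det(P) ≠ 0, P⁻¹ = (1/det(P)) * [[d, -b], [-c, a]].
det(P) = (-9)*(-14) - (15)*(5) = 126 - 75 = 51.
P⁻¹ = (1/51) * [[-14, -15], [-5, -9]].
Dividing each entry by 51 and reducing:
P⁻¹ =
[   -14/51     -5/17 ]
[    -5/51     -3/17 ]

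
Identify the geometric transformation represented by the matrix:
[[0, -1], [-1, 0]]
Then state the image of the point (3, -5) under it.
reflection across the line y = -x; image of (3, -5) is (5, -3)

This is a symmetric orthogonal matrix with determinant -1, which characterizes a reflection in ℝ².
The matrix [[0, -1], [-1, 0]] represents: reflection across the line y = -x.
Applying it to (3, -5): [0·3 + -1·-5, -1·3 + 0·-5] = (5, -3).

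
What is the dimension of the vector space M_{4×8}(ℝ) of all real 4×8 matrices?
Dimension = 32

A real 4×8 matrix is determined by its 4·8 = 32 independent entries.
A standard basis is {E_ij : 1 ≤ i ≤ 4, 1 ≤ j ≤ 8}, where E_ij has a 1 in position (i, j) and 0 elsewhere — there are 32 such matrices, and they are linearly independent and span M_{4×8}(ℝ).
Therefore dim(M_{4×8}(ℝ)) = 32.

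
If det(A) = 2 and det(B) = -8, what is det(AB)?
-16

Use the multiplicative property of determinants: det(AB) = det(A)*det(B).
det(AB) = (2)*(-8) = -16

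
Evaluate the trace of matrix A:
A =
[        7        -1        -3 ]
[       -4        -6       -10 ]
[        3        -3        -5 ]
tr(A) = 7 - 6 - 5 = -4

The trace of a square matrix is the sum of its diagonal entries.
Diagonal entries of A: A[0][0] = 7, A[1][1] = -6, A[2][2] = -5.
tr(A) = 7 - 6 - 5 = -4.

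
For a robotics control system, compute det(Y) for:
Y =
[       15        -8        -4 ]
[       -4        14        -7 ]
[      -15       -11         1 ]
det(Y) = -2833

Expand along row 0 (cofactor expansion): det(Y) = a*(e*i - f*h) - b*(d*i - f*g) + c*(d*h - e*g), where the 3×3 is [[a, b, c], [d, e, f], [g, h, i]].
Minor M_00 = (14)*(1) - (-7)*(-11) = 14 - 77 = -63.
Minor M_01 = (-4)*(1) - (-7)*(-15) = -4 - 105 = -109.
Minor M_02 = (-4)*(-11) - (14)*(-15) = 44 + 210 = 254.
det(Y) = (15)*(-63) - (-8)*(-109) + (-4)*(254) = -945 - 872 - 1016 = -2833.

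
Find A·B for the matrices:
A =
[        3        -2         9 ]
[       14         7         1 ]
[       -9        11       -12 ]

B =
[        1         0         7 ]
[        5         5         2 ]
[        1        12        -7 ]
AB =
[        2        98       -46 ]
[       50        47       105 ]
[       34       -89        43 ]

Matrix multiplication: (AB)[i][j] = sum over k of A[i][k] * B[k][j].
  (AB)[0][0] = (3)*(1) + (-2)*(5) + (9)*(1) = 2
  (AB)[0][1] = (3)*(0) + (-2)*(5) + (9)*(12) = 98
  (AB)[0][2] = (3)*(7) + (-2)*(2) + (9)*(-7) = -46
  (AB)[1][0] = (14)*(1) + (7)*(5) + (1)*(1) = 50
  (AB)[1][1] = (14)*(0) + (7)*(5) + (1)*(12) = 47
  (AB)[1][2] = (14)*(7) + (7)*(2) + (1)*(-7) = 105
  (AB)[2][0] = (-9)*(1) + (11)*(5) + (-12)*(1) = 34
  (AB)[2][1] = (-9)*(0) + (11)*(5) + (-12)*(12) = -89
  (AB)[2][2] = (-9)*(7) + (11)*(2) + (-12)*(-7) = 43
AB =
[        2        98       -46 ]
[       50        47       105 ]
[       34       -89        43 ]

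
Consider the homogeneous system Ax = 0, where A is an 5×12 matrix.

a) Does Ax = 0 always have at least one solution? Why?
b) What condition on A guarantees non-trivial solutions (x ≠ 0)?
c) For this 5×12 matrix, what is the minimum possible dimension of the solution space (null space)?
a) Yes, x = 0 is always a solution. b) When A has linearly dependent columns (rank < n). c) Minimum nullity = 7.

a) x = 0 satisfies A·0 = 0, so the zero vector is always a solution.
b) Non-trivial solutions exist iff the columns of A are linearly dependent, equivalently rank(A) < n (the number of columns).
c) By rank-nullity, rank(A) + nullity(A) = n = 12. Since A has only 5 rows, rank(A) ≤ 5, so nullity(A) ≥ 12 - 5 = 7.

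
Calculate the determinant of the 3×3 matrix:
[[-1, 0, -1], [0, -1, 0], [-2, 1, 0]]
2

Expansion along first row:
det = -1·det([[-1,0],[1,0]]) - 0·det([[0,0],[-2,0]]) + -1·det([[0,-1],[-2,1]])
    = -1·(-1·0 - 0·1) - 0·(0·0 - 0·-2) + -1·(0·1 - -1·-2)
    = -1·0 - 0·0 + -1·-2
    = 0 + 0 + 2 = 2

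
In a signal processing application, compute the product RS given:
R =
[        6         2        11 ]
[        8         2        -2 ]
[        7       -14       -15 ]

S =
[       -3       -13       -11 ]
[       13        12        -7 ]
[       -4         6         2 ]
RS =
[      -36        12       -58 ]
[       10       -92      -106 ]
[     -143      -349        -9 ]

Matrix multiplication: (RS)[i][j] = sum over k of R[i][k] * S[k][j].
  (RS)[0][0] = (6)*(-3) + (2)*(13) + (11)*(-4) = -36
  (RS)[0][1] = (6)*(-13) + (2)*(12) + (11)*(6) = 12
  (RS)[0][2] = (6)*(-11) + (2)*(-7) + (11)*(2) = -58
  (RS)[1][0] = (8)*(-3) + (2)*(13) + (-2)*(-4) = 10
  (RS)[1][1] = (8)*(-13) + (2)*(12) + (-2)*(6) = -92
  (RS)[1][2] = (8)*(-11) + (2)*(-7) + (-2)*(2) = -106
  (RS)[2][0] = (7)*(-3) + (-14)*(13) + (-15)*(-4) = -143
  (RS)[2][1] = (7)*(-13) + (-14)*(12) + (-15)*(6) = -349
  (RS)[2][2] = (7)*(-11) + (-14)*(-7) + (-15)*(2) = -9
RS =
[      -36        12       -58 ]
[       10       -92      -106 ]
[     -143      -349        -9 ]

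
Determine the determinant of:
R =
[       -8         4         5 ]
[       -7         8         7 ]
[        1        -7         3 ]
det(R) = -267

Expand along row 0 (cofactor expansion): det(R) = a*(e*i - f*h) - b*(d*i - f*g) + c*(d*h - e*g), where the 3×3 is [[a, b, c], [d, e, f], [g, h, i]].
Minor M_00 = (8)*(3) - (7)*(-7) = 24 + 49 = 73.
Minor M_01 = (-7)*(3) - (7)*(1) = -21 - 7 = -28.
Minor M_02 = (-7)*(-7) - (8)*(1) = 49 - 8 = 41.
det(R) = (-8)*(73) - (4)*(-28) + (5)*(41) = -584 + 112 + 205 = -267.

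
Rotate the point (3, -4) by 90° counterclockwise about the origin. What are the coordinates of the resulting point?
(4, 3)

Rotation matrix R(θ) = [[cos θ, -sin θ], [sin θ, cos θ]]; for θ = 90°:
R = [[0, -1], [1, 0]]
Result: R × [3, -4]ᵀ = [0·3 + (-1)·-4, 1·3 + (0)·-4]ᵀ = (4, 3)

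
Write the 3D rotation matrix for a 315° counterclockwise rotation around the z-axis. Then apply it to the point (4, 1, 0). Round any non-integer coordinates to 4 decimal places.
R = [[√2/2, √2/2, 0], [-√2/2, √2/2, 0], [0, 0, 1]]; R·(4, 1, 0) = (3.5355, -2.1213, 0.0000)

Rotation matrix for 315° around z-axis:
cos(315°) = √2/2, sin(315°) = -√2/2
R = [[√2/2, √2/2, 0], [-√2/2, √2/2, 0], [0, 0, 1]]
Apply to (4, 1, 0): R·[4, 1, 0]ᵀ = (3.5355, -2.1213, 0.0000)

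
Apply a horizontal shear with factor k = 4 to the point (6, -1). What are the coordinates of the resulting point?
(2, -1)

Shear matrix for horizontal shear with factor k = 4:
[[1, 4], [0, 1]]
Result: (6, -1) → (2, -1)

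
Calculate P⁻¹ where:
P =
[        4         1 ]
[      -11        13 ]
det(P) = 63
P⁻¹ =
[    13/63     -1/63 ]
[    11/63      4/63 ]

For a 2×2 matrix P = [[a, b], [c, d]] with det(P) ≠ 0, P⁻¹ = (1/det(P)) * [[d, -b], [-c, a]].
det(P) = (4)*(13) - (1)*(-11) = 52 + 11 = 63.
P⁻¹ = (1/63) * [[13, -1], [11, 4]].
Dividing each entry by 63 and reducing:
P⁻¹ =
[    13/63     -1/63 ]
[    11/63      4/63 ]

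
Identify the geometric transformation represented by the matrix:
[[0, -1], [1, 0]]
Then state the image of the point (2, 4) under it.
rotation by 90° counterclockwise; image of (2, 4) is (-4, 2)

This matches the form [[cos θ, -sin θ], [sin θ, cos θ]] of a rotation matrix; reading off cos θ and sin θ gives the angle.
The matrix [[0, -1], [1, 0]] represents: rotation by 90° counterclockwise.
Applying it to (2, 4): [0·2 + -1·4, 1·2 + 0·4] = (-4, 2).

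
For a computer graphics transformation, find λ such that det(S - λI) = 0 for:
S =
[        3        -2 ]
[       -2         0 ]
λ = -1, 4

Solve det(S - λI) = 0. For a 2×2 matrix the characteristic equation is λ² - (trace)λ + det = 0.
trace(S) = a + d = 3 + 0 = 3.
det(S) = a*d - b*c = (3)*(0) - (-2)*(-2) = 0 - 4 = -4.
Characteristic equation: λ² - (3)λ + (-4) = 0.
Discriminant = (3)² - 4*(-4) = 9 + 16 = 25.
λ = (3 ± √25) / 2 = (3 ± 5) / 2 = -1, 4.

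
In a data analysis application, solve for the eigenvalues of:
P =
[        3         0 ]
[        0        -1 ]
λ = -1, 3

Solve det(P - λI) = 0. For a 2×2 matrix the characteristic equation is λ² - (trace)λ + det = 0.
trace(P) = a + d = 3 - 1 = 2.
det(P) = a*d - b*c = (3)*(-1) - (0)*(0) = -3 - 0 = -3.
Characteristic equation: λ² - (2)λ + (-3) = 0.
Discriminant = (2)² - 4*(-3) = 4 + 12 = 16.
λ = (2 ± √16) / 2 = (2 ± 4) / 2 = -1, 3.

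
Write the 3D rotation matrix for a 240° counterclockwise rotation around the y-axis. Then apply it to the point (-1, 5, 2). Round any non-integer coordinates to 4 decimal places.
R = [[-1/2, 0, -√3/2], [0, 1, 0], [√3/2, 0, -1/2]]; R·(-1, 5, 2) = (-1.2321, 5.0000, -1.8660)

Rotation matrix for 240° around y-axis:
cos(240°) = -1/2, sin(240°) = -√3/2
R = [[-1/2, 0, -√3/2], [0, 1, 0], [√3/2, 0, -1/2]]
Apply to (-1, 5, 2): R·[-1, 5, 2]ᵀ = (-1.2321, 5.0000, -1.8660)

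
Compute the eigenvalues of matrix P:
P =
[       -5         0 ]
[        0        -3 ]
λ = -5, -3

Solve det(P - λI) = 0. For a 2×2 matrix the characteristic equation is λ² - (trace)λ + det = 0.
trace(P) = a + d = -5 - 3 = -8.
det(P) = a*d - b*c = (-5)*(-3) - (0)*(0) = 15 - 0 = 15.
Characteristic equation: λ² - (-8)λ + (15) = 0.
Discriminant = (-8)² - 4*(15) = 64 - 60 = 4.
λ = (-8 ± √4) / 2 = (-8 ± 2) / 2 = -5, -3.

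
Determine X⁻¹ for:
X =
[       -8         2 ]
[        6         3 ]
det(X) = -36
X⁻¹ =
[    -1/12      1/18 ]
[      1/6       2/9 ]

For a 2×2 matrix X = [[a, b], [c, d]] with det(X) ≠ 0, X⁻¹ = (1/det(X)) * [[d, -b], [-c, a]].
det(X) = (-8)*(3) - (2)*(6) = -24 - 12 = -36.
X⁻¹ = (1/-36) * [[3, -2], [-6, -8]].
Dividing each entry by -36 and reducing:
X⁻¹ =
[    -1/12      1/18 ]
[      1/6       2/9 ]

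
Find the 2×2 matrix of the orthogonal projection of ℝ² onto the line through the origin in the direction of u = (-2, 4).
[[1/5, -2/5], [-2/5, 4/5]]

The orthogonal projection onto the line spanned by a nonzero vector u = (a, b) has matrix P = (u uᵀ) / (uᵀ u) = (1/(a² + b²)) · [[a², ab], [ab, b²]].
Here u = (-2, 4), so a² + b² = 4 + 16 = 20.
P = (1/20) · [[4, -8], [-8, 16]] = [[1/5, -2/5], [-2/5, 4/5]].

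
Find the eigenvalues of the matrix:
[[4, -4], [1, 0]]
λ = 2 and λ = 2

Characteristic equation: det(A - λI) = 0
λ² - (trace)λ + (det) = 0
λ² - (4)λ + (4) = 0
λ² - 4λ + 4 = 0
Solving: λ = 2, 2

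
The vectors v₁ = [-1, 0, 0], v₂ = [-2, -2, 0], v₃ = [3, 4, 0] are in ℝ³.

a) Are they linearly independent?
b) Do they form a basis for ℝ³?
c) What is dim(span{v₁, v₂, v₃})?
Not independent, not a basis, dim(span) = 2

Check whether v₃ can be written as a linear combination of v₁ and v₂.
v₃ = (1)·v₁ + (-2)·v₂ = [3, 4, 0], so the three vectors are linearly dependent.
Thus they do not form a basis for ℝ³, and dim(span{v₁, v₂, v₃}) = 2 (spanned by v₁ and v₂).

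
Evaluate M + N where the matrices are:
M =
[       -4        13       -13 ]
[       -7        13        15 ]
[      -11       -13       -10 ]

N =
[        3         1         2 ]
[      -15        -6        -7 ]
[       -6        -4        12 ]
M + N =
[       -1        14       -11 ]
[      -22         7         8 ]
[      -17       -17         2 ]

Matrix addition is elementwise: (M+N)[i][j] = M[i][j] + N[i][j].
  (M+N)[0][0] = (-4) + (3) = -1
  (M+N)[0][1] = (13) + (1) = 14
  (M+N)[0][2] = (-13) + (2) = -11
  (M+N)[1][0] = (-7) + (-15) = -22
  (M+N)[1][1] = (13) + (-6) = 7
  (M+N)[1][2] = (15) + (-7) = 8
  (M+N)[2][0] = (-11) + (-6) = -17
  (M+N)[2][1] = (-13) + (-4) = -17
  (M+N)[2][2] = (-10) + (12) = 2
M + N =
[       -1        14       -11 ]
[      -22         7         8 ]
[      -17       -17         2 ]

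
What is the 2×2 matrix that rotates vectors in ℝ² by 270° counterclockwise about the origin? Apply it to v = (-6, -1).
R = [[0, 1], [-1, 0]]; R·v = (-1, 6)

A counterclockwise rotation by angle θ in ℝ² has matrix R(θ) = [[cos θ, -sin θ], [sin θ, cos θ]].
For θ = 270°: cos θ = 0, sin θ = -1.
R(270°) = [[0, 1], [-1, 0]].
R·v = [0·-6 + (1)·-1, -1·-6 + 0·-1] = (-1, 6).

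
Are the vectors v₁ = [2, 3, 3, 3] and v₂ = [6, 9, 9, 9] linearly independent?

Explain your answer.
No, linearly dependent (v₂ = 3·v₁)

Check whether there is a scalar k with v₂ = k·v₁.
Comparing components, k = 3 satisfies 3·[2, 3, 3, 3] = [6, 9, 9, 9].
Since v₂ is a scalar multiple of v₁, the two vectors are linearly dependent.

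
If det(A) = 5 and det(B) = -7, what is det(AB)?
-35

Use the multiplicative property of determinants: det(AB) = det(A)*det(B).
det(AB) = (5)*(-7) = -35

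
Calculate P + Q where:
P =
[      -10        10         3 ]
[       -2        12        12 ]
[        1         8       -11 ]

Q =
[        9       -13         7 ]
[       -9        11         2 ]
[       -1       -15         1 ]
P + Q =
[       -1        -3        10 ]
[      -11        23        14 ]
[        0        -7       -10 ]

Matrix addition is elementwise: (P+Q)[i][j] = P[i][j] + Q[i][j].
  (P+Q)[0][0] = (-10) + (9) = -1
  (P+Q)[0][1] = (10) + (-13) = -3
  (P+Q)[0][2] = (3) + (7) = 10
  (P+Q)[1][0] = (-2) + (-9) = -11
  (P+Q)[1][1] = (12) + (11) = 23
  (P+Q)[1][2] = (12) + (2) = 14
  (P+Q)[2][0] = (1) + (-1) = 0
  (P+Q)[2][1] = (8) + (-15) = -7
  (P+Q)[2][2] = (-11) + (1) = -10
P + Q =
[       -1        -3        10 ]
[      -11        23        14 ]
[        0        -7       -10 ]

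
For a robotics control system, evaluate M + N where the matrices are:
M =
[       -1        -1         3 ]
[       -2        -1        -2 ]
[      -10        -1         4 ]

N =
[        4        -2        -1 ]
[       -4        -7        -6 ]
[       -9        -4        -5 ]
M + N =
[        3        -3         2 ]
[       -6        -8        -8 ]
[      -19        -5        -1 ]

Matrix addition is elementwise: (M+N)[i][j] = M[i][j] + N[i][j].
  (M+N)[0][0] = (-1) + (4) = 3
  (M+N)[0][1] = (-1) + (-2) = -3
  (M+N)[0][2] = (3) + (-1) = 2
  (M+N)[1][0] = (-2) + (-4) = -6
  (M+N)[1][1] = (-1) + (-7) = -8
  (M+N)[1][2] = (-2) + (-6) = -8
  (M+N)[2][0] = (-10) + (-9) = -19
  (M+N)[2][1] = (-1) + (-4) = -5
  (M+N)[2][2] = (4) + (-5) = -1
M + N =
[        3        -3         2 ]
[       -6        -8        -8 ]
[      -19        -5        -1 ]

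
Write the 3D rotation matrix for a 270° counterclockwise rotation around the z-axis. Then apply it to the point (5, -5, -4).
R = [[0, 1, 0], [-1, 0, 0], [0, 0, 1]]; R·(5, -5, -4) = (-5, -5, -4)

Rotation matrix for 270° around z-axis:
cos(270°) = 0, sin(270°) = -1
R = [[0, 1, 0], [-1, 0, 0], [0, 0, 1]]
Apply to (5, -5, -4): R·[5, -5, -4]ᵀ = (-5, -5, -4)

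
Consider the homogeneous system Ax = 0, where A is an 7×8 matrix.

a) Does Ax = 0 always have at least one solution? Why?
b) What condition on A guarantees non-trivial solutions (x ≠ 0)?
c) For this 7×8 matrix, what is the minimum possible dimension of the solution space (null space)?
a) Yes, x = 0 is always a solution. b) When A has linearly dependent columns (rank < n). c) Minimum nullity = 1.

a) x = 0 satisfies A·0 = 0, so the zero vector is always a solution.
b) Non-trivial solutions exist iff the columns of A are linearly dependent, equivalently rank(A) < n (the number of columns).
c) By rank-nullity, rank(A) + nullity(A) = n = 8. Since A has only 7 rows, rank(A) ≤ 7, so nullity(A) ≥ 8 - 7 = 1.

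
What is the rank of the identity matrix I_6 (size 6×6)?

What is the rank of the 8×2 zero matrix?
rank(I_6) = 6, rank(0) = 0

The identity I_6 has 6 columns that are the standard basis vectors e_1, …, e_6. These are linearly independent, so all 6 columns are pivots and rank(I_6) = 6.
The 8×2 zero matrix has every entry zero, so every row is the zero row and there are no pivots; rank(0) = 0.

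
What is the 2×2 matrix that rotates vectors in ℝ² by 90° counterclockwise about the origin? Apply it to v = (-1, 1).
R = [[0, -1], [1, 0]]; R·v = (-1, -1)

A counterclockwise rotation by angle θ in ℝ² has matrix R(θ) = [[cos θ, -sin θ], [sin θ, cos θ]].
For θ = 90°: cos θ = 0, sin θ = 1.
R(90°) = [[0, -1], [1, 0]].
R·v = [0·-1 + (-1)·1, 1·-1 + 0·1] = (-1, -1).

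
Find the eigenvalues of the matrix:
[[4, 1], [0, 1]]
λ = 1 and λ = 4

Characteristic equation: det(A - λI) = 0
λ² - (trace)λ + (det) = 0
λ² - (5)λ + (4) = 0
λ² - 5λ + 4 = 0
Solving: λ = 1, 4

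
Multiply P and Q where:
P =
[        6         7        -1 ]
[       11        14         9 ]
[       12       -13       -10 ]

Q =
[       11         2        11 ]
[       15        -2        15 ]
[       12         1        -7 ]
PQ =
[      159        -3       178 ]
[      439         3       268 ]
[     -183        40         7 ]

Matrix multiplication: (PQ)[i][j] = sum over k of P[i][k] * Q[k][j].
  (PQ)[0][0] = (6)*(11) + (7)*(15) + (-1)*(12) = 159
  (PQ)[0][1] = (6)*(2) + (7)*(-2) + (-1)*(1) = -3
  (PQ)[0][2] = (6)*(11) + (7)*(15) + (-1)*(-7) = 178
  (PQ)[1][0] = (11)*(11) + (14)*(15) + (9)*(12) = 439
  (PQ)[1][1] = (11)*(2) + (14)*(-2) + (9)*(1) = 3
  (PQ)[1][2] = (11)*(11) + (14)*(15) + (9)*(-7) = 268
  (PQ)[2][0] = (12)*(11) + (-13)*(15) + (-10)*(12) = -183
  (PQ)[2][1] = (12)*(2) + (-13)*(-2) + (-10)*(1) = 40
  (PQ)[2][2] = (12)*(11) + (-13)*(15) + (-10)*(-7) = 7
PQ =
[      159        -3       178 ]
[      439         3       268 ]
[     -183        40         7 ]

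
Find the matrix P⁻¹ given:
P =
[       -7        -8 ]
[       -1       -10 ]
det(P) = 62
P⁻¹ =
[    -5/31      4/31 ]
[     1/62     -7/62 ]

For a 2×2 matrix P = [[a, b], [c, d]] with det(P) ≠ 0, P⁻¹ = (1/det(P)) * [[d, -b], [-c, a]].
det(P) = (-7)*(-10) - (-8)*(-1) = 70 - 8 = 62.
P⁻¹ = (1/62) * [[-10, 8], [1, -7]].
Dividing each entry by 62 and reducing:
P⁻¹ =
[    -5/31      4/31 ]
[     1/62     -7/62 ]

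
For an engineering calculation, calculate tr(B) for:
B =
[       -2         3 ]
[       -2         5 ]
tr(B) = -2 + 5 = 3

The trace of a square matrix is the sum of its diagonal entries.
Diagonal entries of B: B[0][0] = -2, B[1][1] = 5.
tr(B) = -2 + 5 = 3.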